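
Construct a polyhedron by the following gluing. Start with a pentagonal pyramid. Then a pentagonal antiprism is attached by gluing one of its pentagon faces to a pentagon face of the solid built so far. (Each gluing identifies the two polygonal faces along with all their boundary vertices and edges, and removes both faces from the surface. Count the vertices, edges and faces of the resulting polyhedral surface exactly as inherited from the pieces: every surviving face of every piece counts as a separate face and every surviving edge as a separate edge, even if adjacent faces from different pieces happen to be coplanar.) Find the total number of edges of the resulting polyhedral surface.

25

A pentagonal pyramid: V=6, E=10, F=6.
Attach a pentagonal antiprism (V=10, E=20, F=12) along a 5-gon: merge 5 vertices and 5 edges, delete both glued faces → V=11, E=25, F=16.
Check: V − E + F = 11 − 25 + 16 = 2.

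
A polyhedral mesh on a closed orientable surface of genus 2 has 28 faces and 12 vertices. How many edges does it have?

For a closed orientable surface of genus 2, χ = 2 − 2·2 = -2.
E = V + F − (-2) = 12 + 28 − (-2) = 42.

42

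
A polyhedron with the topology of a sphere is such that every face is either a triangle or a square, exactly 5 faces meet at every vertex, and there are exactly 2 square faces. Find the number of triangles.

24

Let x be the number of triangles; then F = 2 + x.
Edge–face incidences: 2E = 4·2 + 3·x = 8 + 3x.
Every vertex has degree 5, so 5V = 2E.
Euler: V − E + F = 2 ⇒ (2E)/5 − E + (2 + x) = 2.
Multiply by 10: 2·(2E) − 5·(2E) + 10·(2 + x) = 20, i.e. 20 + 10x − 3·(8 + 3x) = 20.
Collecting terms: x − 4 = 20, so x = 24.
Then 2E = 8 + 3·24 = 80, so E = 40, V = 2E/5 = 16, F = 2 + 24 = 26.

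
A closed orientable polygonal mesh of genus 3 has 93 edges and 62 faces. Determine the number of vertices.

For a closed orientable surface of genus 3, χ = 2 − 2·3 = -4.
V = -4 + E − F = -4 + 93 − 62 = 27.

27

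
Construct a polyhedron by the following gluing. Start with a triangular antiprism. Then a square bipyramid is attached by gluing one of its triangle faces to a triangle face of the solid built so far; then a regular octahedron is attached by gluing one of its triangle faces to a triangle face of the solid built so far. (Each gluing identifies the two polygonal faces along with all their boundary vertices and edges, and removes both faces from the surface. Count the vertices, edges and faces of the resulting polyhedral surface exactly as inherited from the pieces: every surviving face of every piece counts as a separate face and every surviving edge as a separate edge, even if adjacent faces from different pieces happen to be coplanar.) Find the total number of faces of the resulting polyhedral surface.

A triangular antiprism: V=6, E=12, F=8.
Attach a square bipyramid (V=6, E=12, F=8) along a 3-gon: merge 3 vertices and 3 edges, delete both glued faces → V=9, E=21, F=14.
Attach a regular octahedron (V=6, E=12, F=8) along a 3-gon: merge 3 vertices and 3 edges, delete both glued faces → V=12, E=30, F=20.
Check: V − E + F = 12 − 30 + 20 = 2.

20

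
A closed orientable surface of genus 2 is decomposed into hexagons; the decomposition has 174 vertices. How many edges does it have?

χ = 2 − 2·2 = -2, and every face is a hexagon so 6F = 2E.
V − E + F = -2 with E = 6F/2 gives 174 − (6/2 − 1)·F = -2, so F = 88 and E = 264.

264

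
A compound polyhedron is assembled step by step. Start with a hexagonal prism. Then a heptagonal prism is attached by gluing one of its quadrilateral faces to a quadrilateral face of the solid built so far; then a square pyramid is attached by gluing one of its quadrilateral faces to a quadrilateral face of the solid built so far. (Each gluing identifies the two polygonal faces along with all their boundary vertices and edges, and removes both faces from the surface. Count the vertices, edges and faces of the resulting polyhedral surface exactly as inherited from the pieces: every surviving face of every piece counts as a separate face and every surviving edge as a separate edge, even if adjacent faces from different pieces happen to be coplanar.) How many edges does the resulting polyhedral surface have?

A hexagonal prism: V=12, E=18, F=8.
Attach a heptagonal prism (V=14, E=21, F=9) along a 4-gon: merge 4 vertices and 4 edges, delete both glued faces → V=22, E=35, F=15.
Attach a square pyramid (V=5, E=8, F=5) along a 4-gon: merge 4 vertices and 4 edges, delete both glued faces → V=23, E=39, F=18.
Check: V − E + F = 23 − 39 + 18 = 2.

39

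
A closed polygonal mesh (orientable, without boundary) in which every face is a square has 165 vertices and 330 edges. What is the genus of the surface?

1

Every face is a square and each edge borders two faces, so 4F = 2·330, giving F = 165.
χ = V − E + F = 165 − 330 + 165 = 0.
For a closed orientable surface χ = 2 − 2g, so g = (2 − (0))/2 = 1.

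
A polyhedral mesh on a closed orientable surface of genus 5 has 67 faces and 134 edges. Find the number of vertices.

For a closed orientable surface of genus 5, χ = 2 − 2·5 = -8.
V = -8 + E − F = -8 + 134 − 67 = 59.

59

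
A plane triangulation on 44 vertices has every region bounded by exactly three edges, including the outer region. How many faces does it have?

84

In a plane triangulation 3F = 2E and V − E + F = 2, so F = 2V − 4 = 2·44 − 4 = 84.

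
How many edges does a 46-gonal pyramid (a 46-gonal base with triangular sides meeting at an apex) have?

A pyramid on an n-gon base has one n-gon and n triangles: V = 46 + 1 = 47, E = 2·46 = 92, F = 46 + 1 = 47.
Check: V − E + F = 47 − 92 + 47 = 2.

92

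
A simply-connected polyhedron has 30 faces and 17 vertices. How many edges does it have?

Here V − E + F = 2.
E = V + F − (2) = 17 + 30 − (2) = 45.

45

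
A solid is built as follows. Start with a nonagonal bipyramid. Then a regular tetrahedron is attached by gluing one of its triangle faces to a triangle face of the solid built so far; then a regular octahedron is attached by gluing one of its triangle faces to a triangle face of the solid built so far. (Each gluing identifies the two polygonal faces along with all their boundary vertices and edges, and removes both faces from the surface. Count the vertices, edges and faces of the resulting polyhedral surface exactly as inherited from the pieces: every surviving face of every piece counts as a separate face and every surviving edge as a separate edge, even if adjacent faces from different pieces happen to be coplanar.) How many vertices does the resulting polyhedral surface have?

A nonagonal bipyramid: V=11, E=27, F=18.
Attach a regular tetrahedron (V=4, E=6, F=4) along a 3-gon: merge 3 vertices and 3 edges, delete both glued faces → V=12, E=30, F=20.
Attach a regular octahedron (V=6, E=12, F=8) along a 3-gon: merge 3 vertices and 3 edges, delete both glued faces → V=15, E=39, F=26.
Check: V − E + F = 15 − 39 + 26 = 2.

15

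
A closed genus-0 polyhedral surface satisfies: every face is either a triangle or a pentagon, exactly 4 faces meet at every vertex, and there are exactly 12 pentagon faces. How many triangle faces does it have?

Let x be the number of triangles; then F = 12 + x.
Edge–face incidences: 2E = 5·12 + 3·x = 60 + 3x.
Every vertex has degree 4, so 4V = 2E.
Euler: V − E + F = 2 ⇒ (2E)/4 − E + (12 + x) = 2.
Multiply by 8: 2·(2E) − 4·(2E) + 8·(12 + x) = 16, i.e. 96 + 8x − 2·(60 + 3x) = 16.
Collecting terms: 2x − 24 = 16, so 2x = 40, so x = 20.
Then 2E = 60 + 3·20 = 120, so E = 60, V = 2E/4 = 30, F = 12 + 20 = 32.

20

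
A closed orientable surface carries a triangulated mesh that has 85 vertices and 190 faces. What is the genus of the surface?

6

Every face is a triangle, so 2E = 3·190 = 570, giving E = 285.
χ = V − E + F = 85 − 285 + 190 = -10.
For a closed orientable surface χ = 2 − 2g, so g = (2 − (-10))/2 = 6.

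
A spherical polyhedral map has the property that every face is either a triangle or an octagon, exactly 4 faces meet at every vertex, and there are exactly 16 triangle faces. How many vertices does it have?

16

Let x be the number of octagons; then F = 16 + x.
Edge–face incidences: 2E = 3·16 + 8·x = 48 + 8x.
Every vertex has degree 4, so 4V = 2E.
Euler: V − E + F = 2 ⇒ (2E)/4 − E + (16 + x) = 2.
Multiply by 8: 2·(2E) − 4·(2E) + 8·(16 + x) = 16, i.e. 128 + 8x − 2·(48 + 8x) = 16.
Collecting terms: −8x + 32 = 16, so −8x = −16, so x = 2.
Then 2E = 48 + 8·2 = 64, so E = 32, V = 2E/4 = 16, F = 16 + 2 = 18.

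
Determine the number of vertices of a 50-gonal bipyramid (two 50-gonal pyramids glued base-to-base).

A bipyramid over an n-gon has 2n triangular faces and n + 2 vertices: V = 50 + 2 = 52, E = 3·50 = 150, F = 2·50 = 100.

52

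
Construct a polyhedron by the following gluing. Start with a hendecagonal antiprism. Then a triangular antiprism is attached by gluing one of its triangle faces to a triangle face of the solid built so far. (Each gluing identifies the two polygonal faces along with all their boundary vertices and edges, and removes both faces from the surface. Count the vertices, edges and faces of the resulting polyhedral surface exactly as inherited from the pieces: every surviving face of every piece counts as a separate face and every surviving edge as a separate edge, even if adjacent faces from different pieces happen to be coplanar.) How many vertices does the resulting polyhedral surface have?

25

A hendecagonal antiprism: V=22, E=44, F=24.
Attach a triangular antiprism (V=6, E=12, F=8) along a 3-gon: merge 3 vertices and 3 edges, delete both glued faces → V=25, E=53, F=30.
Check: V − E + F = 25 − 53 + 30 = 2.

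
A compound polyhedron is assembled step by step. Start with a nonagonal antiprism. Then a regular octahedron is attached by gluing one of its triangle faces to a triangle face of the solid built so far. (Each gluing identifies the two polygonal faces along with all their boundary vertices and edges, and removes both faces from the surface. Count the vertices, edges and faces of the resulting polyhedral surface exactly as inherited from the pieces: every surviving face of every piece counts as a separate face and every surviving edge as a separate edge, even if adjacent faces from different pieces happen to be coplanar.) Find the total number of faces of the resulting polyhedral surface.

A nonagonal antiprism: V=18, E=36, F=20.
Attach a regular octahedron (V=6, E=12, F=8) along a 3-gon: merge 3 vertices and 3 edges, delete both glued faces → V=21, E=45, F=26.
Check: V − E + F = 21 − 45 + 26 = 2.

26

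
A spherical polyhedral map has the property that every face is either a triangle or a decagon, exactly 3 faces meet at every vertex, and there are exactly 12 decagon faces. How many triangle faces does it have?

Let x be the number of triangles; then F = 12 + x.
Edge–face incidences: 2E = 10·12 + 3·x = 120 + 3x.
Every vertex has degree 3, so 3V = 2E.
Euler: V − E + F = 2 ⇒ (2E)/3 − E + (12 + x) = 2.
Multiply by 6: 2·(2E) − 3·(2E) + 6·(12 + x) = 12, i.e. 72 + 6x − (120 + 3x) = 12.
Collecting terms: 3x − 48 = 12, so 3x = 60, so x = 20.
Then 2E = 120 + 3·20 = 180, so E = 90, V = 2E/3 = 60, F = 12 + 20 = 32.

20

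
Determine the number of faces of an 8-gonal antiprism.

An antiprism on an n-gon has two n-gon caps and 2n triangles: V = 2·8 = 16, E = 4·8 = 32, F = 2·8 + 2 = 18.

18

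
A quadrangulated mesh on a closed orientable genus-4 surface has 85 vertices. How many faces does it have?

χ = 2 − 2·4 = -6, and every face is a square so 4F = 2E.
V − E + F = -6 with E = 4F/2 gives 85 − (4/2 − 1)·F = -6, so F = 91 and E = 182.

91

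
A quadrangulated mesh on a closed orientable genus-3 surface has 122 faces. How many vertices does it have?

118

χ = 2 − 2·3 = -4, and every face is a square so 4F = 2E.
E = 4·122/2 = 244. Then V = -4 + E − F = -4 + 244 − 122 = 118.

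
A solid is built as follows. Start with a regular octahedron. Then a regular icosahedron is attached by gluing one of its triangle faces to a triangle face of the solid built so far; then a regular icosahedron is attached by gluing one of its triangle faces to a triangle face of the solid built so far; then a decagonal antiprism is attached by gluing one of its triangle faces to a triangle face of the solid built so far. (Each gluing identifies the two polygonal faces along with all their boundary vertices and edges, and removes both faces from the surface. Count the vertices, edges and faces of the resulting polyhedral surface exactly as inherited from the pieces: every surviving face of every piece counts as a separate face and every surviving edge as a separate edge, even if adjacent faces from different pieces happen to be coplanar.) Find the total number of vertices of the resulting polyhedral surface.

41

A regular octahedron: V=6, E=12, F=8.
Attach a regular icosahedron (V=12, E=30, F=20) along a 3-gon: merge 3 vertices and 3 edges, delete both glued faces → V=15, E=39, F=26.
Attach a regular icosahedron (V=12, E=30, F=20) along a 3-gon: merge 3 vertices and 3 edges, delete both glued faces → V=24, E=66, F=44.
Attach a decagonal antiprism (V=20, E=40, F=22) along a 3-gon: merge 3 vertices and 3 edges, delete both glued faces → V=41, E=103, F=64.
Check: V − E + F = 41 − 103 + 64 = 2.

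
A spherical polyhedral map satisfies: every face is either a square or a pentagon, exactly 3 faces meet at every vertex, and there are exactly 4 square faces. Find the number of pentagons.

Let x be the number of pentagons; then F = 4 + x.
Edge–face incidences: 2E = 4·4 + 5·x = 16 + 5x.
Every vertex has degree 3, so 3V = 2E.
Euler: V − E + F = 2 ⇒ (2E)/3 − E + (4 + x) = 2.
Multiply by 6: 2·(2E) − 3·(2E) + 6·(4 + x) = 12, i.e. 24 + 6x − (16 + 5x) = 12.
Collecting terms: x + 8 = 12, so x = 4.
Then 2E = 16 + 5·4 = 36, so E = 18, V = 2E/3 = 12, F = 4 + 4 = 8.

4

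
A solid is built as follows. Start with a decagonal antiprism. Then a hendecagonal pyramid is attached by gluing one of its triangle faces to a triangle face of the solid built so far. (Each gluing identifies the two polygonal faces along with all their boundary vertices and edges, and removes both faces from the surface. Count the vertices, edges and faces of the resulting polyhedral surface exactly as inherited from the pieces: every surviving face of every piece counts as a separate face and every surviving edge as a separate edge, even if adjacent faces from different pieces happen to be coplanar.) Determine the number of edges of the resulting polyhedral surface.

A decagonal antiprism: V=20, E=40, F=22.
Attach a hendecagonal pyramid (V=12, E=22, F=12) along a 3-gon: merge 3 vertices and 3 edges, delete both glued faces → V=29, E=59, F=32.
Check: V − E + F = 29 − 59 + 32 = 2.

59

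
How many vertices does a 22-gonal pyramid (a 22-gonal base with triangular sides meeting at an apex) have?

A pyramid on an n-gon base has one n-gon and n triangles: V = 22 + 1 = 23, E = 2·22 = 44, F = 22 + 1 = 23.
Check: V − E + F = 23 − 44 + 23 = 2.

23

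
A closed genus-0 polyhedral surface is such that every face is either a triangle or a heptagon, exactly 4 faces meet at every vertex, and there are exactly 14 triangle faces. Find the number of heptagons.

Let x be the number of heptagons; then F = 14 + x.
Edge–face incidences: 2E = 3·14 + 7·x = 42 + 7x.
Every vertex has degree 4, so 4V = 2E.
Euler: V − E + F = 2 ⇒ (2E)/4 − E + (14 + x) = 2.
Multiply by 8: 2·(2E) − 4·(2E) + 8·(14 + x) = 16, i.e. 112 + 8x − 2·(42 + 7x) = 16.
Collecting terms: −6x + 28 = 16, so −6x = −12, so x = 2.
Then 2E = 42 + 7·2 = 56, so E = 28, V = 2E/4 = 14, F = 14 + 2 = 16.

2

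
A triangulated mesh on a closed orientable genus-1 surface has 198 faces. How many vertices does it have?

χ = 2 − 2·1 = 0, and every face is a triangle so 3F = 2E.
E = 3·198/2 = 297. Then V = 0 + E − F = 0 + 297 − 198 = 99.

99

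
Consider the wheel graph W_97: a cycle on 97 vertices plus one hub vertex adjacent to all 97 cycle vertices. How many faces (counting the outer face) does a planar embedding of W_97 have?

W_97 has V = 97 + 1 = 98 vertices and E = 2·97 = 194 edges.
By Euler's formula F = 2 − V + E = 2 − 98 + 194 = 98.

98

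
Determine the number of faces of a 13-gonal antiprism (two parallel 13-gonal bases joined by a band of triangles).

28

An antiprism on an n-gon has two n-gon caps and 2n triangles: V = 2·13 = 26, E = 4·13 = 52, F = 2·13 + 2 = 28.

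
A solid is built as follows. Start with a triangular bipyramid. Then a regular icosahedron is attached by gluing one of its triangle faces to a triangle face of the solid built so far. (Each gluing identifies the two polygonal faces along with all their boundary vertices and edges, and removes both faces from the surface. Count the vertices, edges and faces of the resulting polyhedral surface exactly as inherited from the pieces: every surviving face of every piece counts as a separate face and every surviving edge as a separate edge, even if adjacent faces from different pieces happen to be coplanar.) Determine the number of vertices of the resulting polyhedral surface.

14

A triangular bipyramid: V=5, E=9, F=6.
Attach a regular icosahedron (V=12, E=30, F=20) along a 3-gon: merge 3 vertices and 3 edges, delete both glued faces → V=14, E=36, F=24.
Check: V − E + F = 14 − 36 + 24 = 2.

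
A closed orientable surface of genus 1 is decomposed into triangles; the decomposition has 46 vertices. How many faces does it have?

92

χ = 2 − 2·1 = 0, and every face is a triangle so 3F = 2E.
V − E + F = 0 with E = 3F/2 gives 46 − (3/2 − 1)·F = 0, so F = 92 and E = 138.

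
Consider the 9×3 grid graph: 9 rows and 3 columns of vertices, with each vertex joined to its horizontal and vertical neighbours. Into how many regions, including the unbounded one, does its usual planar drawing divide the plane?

The grid has V = 9·3 = 27 vertices and E = 9·2 + 3·8 = 42 edges.
F = 2 − V + E = 2 − 27 + 42 = 17.

17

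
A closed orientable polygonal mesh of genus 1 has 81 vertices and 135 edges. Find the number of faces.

54

For a closed orientable surface of genus 1, χ = 2 − 2·1 = 0.
F = 0 − V + E = 0 − 81 + 135 = 54.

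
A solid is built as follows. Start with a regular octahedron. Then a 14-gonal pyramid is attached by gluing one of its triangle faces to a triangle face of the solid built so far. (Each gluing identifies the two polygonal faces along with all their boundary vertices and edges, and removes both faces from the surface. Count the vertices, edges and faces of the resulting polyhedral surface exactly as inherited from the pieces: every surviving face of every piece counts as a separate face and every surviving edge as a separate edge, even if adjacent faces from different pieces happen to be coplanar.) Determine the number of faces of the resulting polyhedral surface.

A regular octahedron: V=6, E=12, F=8.
Attach a 14-gonal pyramid (V=15, E=28, F=15) along a 3-gon: merge 3 vertices and 3 edges, delete both glued faces → V=18, E=37, F=21.
Check: V − E + F = 18 − 37 + 21 = 2.

21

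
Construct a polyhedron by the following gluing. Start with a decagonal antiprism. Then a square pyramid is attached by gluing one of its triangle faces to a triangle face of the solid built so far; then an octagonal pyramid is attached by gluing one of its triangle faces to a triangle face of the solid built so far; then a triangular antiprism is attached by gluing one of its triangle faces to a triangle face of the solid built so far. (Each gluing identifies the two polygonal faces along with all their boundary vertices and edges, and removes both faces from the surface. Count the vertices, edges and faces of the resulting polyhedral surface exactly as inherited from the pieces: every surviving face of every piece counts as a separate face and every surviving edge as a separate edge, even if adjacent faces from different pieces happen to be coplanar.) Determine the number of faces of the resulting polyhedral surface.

A decagonal antiprism: V=20, E=40, F=22.
Attach a square pyramid (V=5, E=8, F=5) along a 3-gon: merge 3 vertices and 3 edges, delete both glued faces → V=22, E=45, F=25.
Attach an octagonal pyramid (V=9, E=16, F=9) along a 3-gon: merge 3 vertices and 3 edges, delete both glued faces → V=28, E=58, F=32.
Attach a triangular antiprism (V=6, E=12, F=8) along a 3-gon: merge 3 vertices and 3 edges, delete both glued faces → V=31, E=67, F=38.
Check: V − E + F = 31 − 67 + 38 = 2.

38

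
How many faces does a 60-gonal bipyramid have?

A bipyramid over an n-gon has 2n triangular faces and n + 2 vertices: V = 60 + 2 = 62, E = 3·60 = 180, F = 2·60 = 120.
Check: V − E + F = 62 − 180 + 120 = 2.

120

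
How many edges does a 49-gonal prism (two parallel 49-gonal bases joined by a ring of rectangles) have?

147

A prism on an n-gon has two n-gon bases and n rectangular sides: V = 2·49 = 98, E = 3·49 = 147, F = 49 + 2 = 51.
Check: V − E + F = 98 − 147 + 51 = 2.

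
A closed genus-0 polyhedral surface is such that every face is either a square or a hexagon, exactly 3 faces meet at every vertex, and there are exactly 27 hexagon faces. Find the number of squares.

6

Let x be the number of squares; then F = 27 + x.
Edge–face incidences: 2E = 6·27 + 4·x = 162 + 4x.
Every vertex has degree 3, so 3V = 2E.
Euler: V − E + F = 2 ⇒ (2E)/3 − E + (27 + x) = 2.
Multiply by 6: 2·(2E) − 3·(2E) + 6·(27 + x) = 12, i.e. 162 + 6x − (162 + 4x) = 12.
Collecting terms: 2x = 12, so x = 6.
Then 2E = 162 + 4·6 = 186, so E = 93, V = 2E/3 = 62, F = 27 + 6 = 33.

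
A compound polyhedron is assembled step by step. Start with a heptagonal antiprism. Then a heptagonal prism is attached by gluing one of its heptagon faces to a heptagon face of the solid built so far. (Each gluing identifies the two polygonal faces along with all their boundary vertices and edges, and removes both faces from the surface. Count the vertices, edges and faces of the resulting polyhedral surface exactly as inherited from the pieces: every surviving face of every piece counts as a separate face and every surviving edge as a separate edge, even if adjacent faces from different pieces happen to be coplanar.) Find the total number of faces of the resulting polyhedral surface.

23

A heptagonal antiprism: V=14, E=28, F=16.
Attach a heptagonal prism (V=14, E=21, F=9) along a 7-gon: merge 7 vertices and 7 edges, delete both glued faces → V=21, E=42, F=23.
Check: V − E + F = 21 − 42 + 23 = 2.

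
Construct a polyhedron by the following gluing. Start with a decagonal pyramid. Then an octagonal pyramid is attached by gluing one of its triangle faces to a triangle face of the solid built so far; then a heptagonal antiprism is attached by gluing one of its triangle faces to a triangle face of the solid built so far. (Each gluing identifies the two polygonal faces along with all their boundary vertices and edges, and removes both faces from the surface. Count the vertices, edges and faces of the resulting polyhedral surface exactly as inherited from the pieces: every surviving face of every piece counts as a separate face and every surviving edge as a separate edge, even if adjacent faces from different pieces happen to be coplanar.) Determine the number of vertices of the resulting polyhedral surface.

28

A decagonal pyramid: V=11, E=20, F=11.
Attach an octagonal pyramid (V=9, E=16, F=9) along a 3-gon: merge 3 vertices and 3 edges, delete both glued faces → V=17, E=33, F=18.
Attach a heptagonal antiprism (V=14, E=28, F=16) along a 3-gon: merge 3 vertices and 3 edges, delete both glued faces → V=28, E=58, F=32.
Check: V − E + F = 28 − 58 + 32 = 2.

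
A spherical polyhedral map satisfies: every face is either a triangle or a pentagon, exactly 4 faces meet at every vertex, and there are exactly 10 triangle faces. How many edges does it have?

Let x be the number of pentagons; then F = 10 + x.
Edge–face incidences: 2E = 3·10 + 5·x = 30 + 5x.
Every vertex has degree 4, so 4V = 2E.
Euler: V − E + F = 2 ⇒ (2E)/4 − E + (10 + x) = 2.
Multiply by 8: 2·(2E) − 4·(2E) + 8·(10 + x) = 16, i.e. 80 + 8x − 2·(30 + 5x) = 16.
Collecting terms: −2x + 20 = 16, so −2x = −4, so x = 2.
Then 2E = 30 + 5·2 = 40, so E = 20, V = 2E/4 = 10, F = 10 + 2 = 12.

20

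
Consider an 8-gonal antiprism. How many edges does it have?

An antiprism on an n-gon has two n-gon caps and 2n triangles: V = 2·8 = 16, E = 4·8 = 32, F = 2·8 + 2 = 18.

32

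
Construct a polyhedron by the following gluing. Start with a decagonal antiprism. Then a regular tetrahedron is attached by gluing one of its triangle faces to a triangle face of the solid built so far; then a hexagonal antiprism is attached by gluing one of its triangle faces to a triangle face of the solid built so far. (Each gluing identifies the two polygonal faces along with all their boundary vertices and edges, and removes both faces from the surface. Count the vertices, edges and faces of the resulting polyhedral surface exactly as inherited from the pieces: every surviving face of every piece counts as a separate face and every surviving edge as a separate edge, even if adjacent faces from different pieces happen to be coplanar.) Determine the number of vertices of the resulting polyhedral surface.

30

A decagonal antiprism: V=20, E=40, F=22.
Attach a regular tetrahedron (V=4, E=6, F=4) along a 3-gon: merge 3 vertices and 3 edges, delete both glued faces → V=21, E=43, F=24.
Attach a hexagonal antiprism (V=12, E=24, F=14) along a 3-gon: merge 3 vertices and 3 edges, delete both glued faces → V=30, E=64, F=36.
Check: V − E + F = 30 − 64 + 36 = 2.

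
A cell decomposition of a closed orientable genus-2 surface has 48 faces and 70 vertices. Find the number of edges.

120

For a closed orientable surface of genus 2, χ = 2 − 2·2 = -2.
E = V + F − (-2) = 70 + 48 − (-2) = 120.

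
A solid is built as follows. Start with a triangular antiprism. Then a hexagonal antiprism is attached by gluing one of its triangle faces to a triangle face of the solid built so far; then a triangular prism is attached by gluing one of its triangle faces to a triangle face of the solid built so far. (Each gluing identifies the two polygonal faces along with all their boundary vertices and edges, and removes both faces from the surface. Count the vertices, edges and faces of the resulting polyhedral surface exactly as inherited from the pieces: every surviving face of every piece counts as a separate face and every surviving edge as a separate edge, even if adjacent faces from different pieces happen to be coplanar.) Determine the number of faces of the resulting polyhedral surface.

A triangular antiprism: V=6, E=12, F=8.
Attach a hexagonal antiprism (V=12, E=24, F=14) along a 3-gon: merge 3 vertices and 3 edges, delete both glued faces → V=15, E=33, F=20.
Attach a triangular prism (V=6, E=9, F=5) along a 3-gon: merge 3 vertices and 3 edges, delete both glued faces → V=18, E=39, F=23.
Check: V − E + F = 18 − 39 + 23 = 2.

23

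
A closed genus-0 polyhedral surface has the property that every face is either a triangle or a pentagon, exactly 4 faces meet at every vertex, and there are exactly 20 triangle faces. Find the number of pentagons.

12

Let x be the number of pentagons; then F = 20 + x.
Edge–face incidences: 2E = 3·20 + 5·x = 60 + 5x.
Every vertex has degree 4, so 4V = 2E.
Euler: V − E + F = 2 ⇒ (2E)/4 − E + (20 + x) = 2.
Multiply by 8: 2·(2E) − 4·(2E) + 8·(20 + x) = 16, i.e. 160 + 8x − 2·(60 + 5x) = 16.
Collecting terms: −2x + 40 = 16, so −2x = −24, so x = 12.
Then 2E = 60 + 5·12 = 120, so E = 60, V = 2E/4 = 30, F = 20 + 12 = 32.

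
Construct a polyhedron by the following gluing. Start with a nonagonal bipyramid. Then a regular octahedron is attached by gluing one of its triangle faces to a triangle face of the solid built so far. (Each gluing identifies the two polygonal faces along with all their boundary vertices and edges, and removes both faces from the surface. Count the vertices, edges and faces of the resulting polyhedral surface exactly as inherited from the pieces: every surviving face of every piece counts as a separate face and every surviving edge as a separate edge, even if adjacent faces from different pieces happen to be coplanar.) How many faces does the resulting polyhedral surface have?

24

A nonagonal bipyramid: V=11, E=27, F=18.
Attach a regular octahedron (V=6, E=12, F=8) along a 3-gon: merge 3 vertices and 3 edges, delete both glued faces → V=14, E=36, F=24.
Check: V − E + F = 14 − 36 + 24 = 2.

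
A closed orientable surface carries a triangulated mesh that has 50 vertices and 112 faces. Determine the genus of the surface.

4

Every face is a triangle, so 2E = 3·112 = 336, giving E = 168.
χ = V − E + F = 50 − 168 + 112 = -6.
For a closed orientable surface χ = 2 − 2g, so g = (2 − (-6))/2 = 4.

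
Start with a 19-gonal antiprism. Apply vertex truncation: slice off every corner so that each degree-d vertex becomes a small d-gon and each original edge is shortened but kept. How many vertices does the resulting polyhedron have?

The base solid has V = 38, E = 76, F = 40.
Truncation replaces each original edge-end by a new vertex, so V′ = 2E = 152.
Each original edge survives, and each old vertex of degree d contributes d new edges; summing degrees gives Σd = 2E, so E′ = E + 2E = 3E = 228.
Each original face survives and each original vertex becomes one new face: F′ = F + V = 78.

152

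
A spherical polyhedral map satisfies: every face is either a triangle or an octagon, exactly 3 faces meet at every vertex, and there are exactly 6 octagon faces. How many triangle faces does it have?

8

Let x be the number of triangles; then F = 6 + x.
Edge–face incidences: 2E = 8·6 + 3·x = 48 + 3x.
Every vertex has degree 3, so 3V = 2E.
Euler: V − E + F = 2 ⇒ (2E)/3 − E + (6 + x) = 2.
Multiply by 6: 2·(2E) − 3·(2E) + 6·(6 + x) = 12, i.e. 36 + 6x − (48 + 3x) = 12.
Collecting terms: 3x − 12 = 12, so 3x = 24, so x = 8.
Then 2E = 48 + 3·8 = 72, so E = 36, V = 2E/3 = 24, F = 6 + 8 = 14.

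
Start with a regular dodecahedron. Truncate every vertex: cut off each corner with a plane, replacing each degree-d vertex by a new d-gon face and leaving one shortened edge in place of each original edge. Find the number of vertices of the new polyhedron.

60

The base solid has V = 20, E = 30, F = 12.
Truncation replaces each original edge-end by a new vertex, so V′ = 2E = 60.
Each original edge survives, and each old vertex of degree d contributes d new edges; summing degrees gives Σd = 2E, so E′ = E + 2E = 3E = 90.
Each original face survives and each original vertex becomes one new face: F′ = F + V = 32.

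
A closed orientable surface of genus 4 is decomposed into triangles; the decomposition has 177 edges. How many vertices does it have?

χ = 2 − 2·4 = -6, and every face is a triangle so 3F = 2E.
F = 2E/3 = 118. Then V = -6 + E − F = -6 + 177 − 118 = 53.

53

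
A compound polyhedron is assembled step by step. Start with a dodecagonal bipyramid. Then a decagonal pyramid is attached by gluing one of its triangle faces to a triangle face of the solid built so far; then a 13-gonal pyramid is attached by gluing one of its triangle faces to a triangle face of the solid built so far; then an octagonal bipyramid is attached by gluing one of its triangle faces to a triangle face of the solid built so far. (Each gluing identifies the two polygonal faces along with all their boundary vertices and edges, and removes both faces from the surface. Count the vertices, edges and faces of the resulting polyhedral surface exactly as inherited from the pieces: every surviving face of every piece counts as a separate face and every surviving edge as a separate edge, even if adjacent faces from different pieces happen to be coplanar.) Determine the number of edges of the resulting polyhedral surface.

A dodecagonal bipyramid: V=14, E=36, F=24.
Attach a decagonal pyramid (V=11, E=20, F=11) along a 3-gon: merge 3 vertices and 3 edges, delete both glued faces → V=22, E=53, F=33.
Attach a 13-gonal pyramid (V=14, E=26, F=14) along a 3-gon: merge 3 vertices and 3 edges, delete both glued faces → V=33, E=76, F=45.
Attach an octagonal bipyramid (V=10, E=24, F=16) along a 3-gon: merge 3 vertices and 3 edges, delete both glued faces → V=40, E=97, F=59.
Check: V − E + F = 40 − 97 + 59 = 2.

97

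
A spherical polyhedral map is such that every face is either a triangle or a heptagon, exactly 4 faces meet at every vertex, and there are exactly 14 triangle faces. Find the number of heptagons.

2

Let x be the number of heptagons; then F = 14 + x.
Edge–face incidences: 2E = 3·14 + 7·x = 42 + 7x.
Every vertex has degree 4, so 4V = 2E.
Euler: V − E + F = 2 ⇒ (2E)/4 − E + (14 + x) = 2.
Multiply by 8: 2·(2E) − 4·(2E) + 8·(14 + x) = 16, i.e. 112 + 8x − 2·(42 + 7x) = 16.
Collecting terms: −6x + 28 = 16, so −6x = −12, so x = 2.
Then 2E = 42 + 7·2 = 56, so E = 28, V = 2E/4 = 14, F = 14 + 2 = 16.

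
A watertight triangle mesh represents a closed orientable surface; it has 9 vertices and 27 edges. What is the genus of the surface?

1

Every face is a triangle and each edge borders two faces, so 3F = 2·27, giving F = 18.
χ = V − E + F = 9 − 27 + 18 = 0.
For a closed orientable surface χ = 2 − 2g, so g = (2 − (0))/2 = 1.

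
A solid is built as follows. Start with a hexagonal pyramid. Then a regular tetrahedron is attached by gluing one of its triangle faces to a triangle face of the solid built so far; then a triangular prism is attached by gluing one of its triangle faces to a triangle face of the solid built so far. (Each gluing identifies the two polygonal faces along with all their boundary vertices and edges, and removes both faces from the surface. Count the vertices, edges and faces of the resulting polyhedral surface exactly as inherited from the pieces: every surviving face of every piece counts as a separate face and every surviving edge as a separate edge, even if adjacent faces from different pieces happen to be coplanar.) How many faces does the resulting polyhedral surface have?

A hexagonal pyramid: V=7, E=12, F=7.
Attach a regular tetrahedron (V=4, E=6, F=4) along a 3-gon: merge 3 vertices and 3 edges, delete both glued faces → V=8, E=15, F=9.
Attach a triangular prism (V=6, E=9, F=5) along a 3-gon: merge 3 vertices and 3 edges, delete both glued faces → V=11, E=21, F=12.
Check: V − E + F = 11 − 21 + 12 = 2.

12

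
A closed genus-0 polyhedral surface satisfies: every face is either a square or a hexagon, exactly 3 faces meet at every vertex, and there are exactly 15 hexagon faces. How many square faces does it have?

Let x be the number of squares; then F = 15 + x.
Edge–face incidences: 2E = 6·15 + 4·x = 90 + 4x.
Every vertex has degree 3, so 3V = 2E.
Euler: V − E + F = 2 ⇒ (2E)/3 − E + (15 + x) = 2.
Multiply by 6: 2·(2E) − 3·(2E) + 6·(15 + x) = 12, i.e. 90 + 6x − (90 + 4x) = 12.
Collecting terms: 2x = 12, so x = 6.
Then 2E = 90 + 4·6 = 114, so E = 57, V = 2E/3 = 38, F = 15 + 6 = 21.

6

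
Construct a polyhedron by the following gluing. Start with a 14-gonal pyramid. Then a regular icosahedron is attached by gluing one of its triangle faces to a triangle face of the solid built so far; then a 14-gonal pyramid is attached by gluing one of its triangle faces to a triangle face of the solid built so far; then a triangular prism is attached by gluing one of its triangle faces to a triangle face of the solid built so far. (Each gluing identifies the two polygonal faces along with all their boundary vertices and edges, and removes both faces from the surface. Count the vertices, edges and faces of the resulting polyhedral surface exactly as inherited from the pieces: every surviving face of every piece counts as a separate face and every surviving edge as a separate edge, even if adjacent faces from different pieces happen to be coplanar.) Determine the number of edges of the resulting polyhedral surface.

86

A 14-gonal pyramid: V=15, E=28, F=15.
Attach a regular icosahedron (V=12, E=30, F=20) along a 3-gon: merge 3 vertices and 3 edges, delete both glued faces → V=24, E=55, F=33.
Attach a 14-gonal pyramid (V=15, E=28, F=15) along a 3-gon: merge 3 vertices and 3 edges, delete both glued faces → V=36, E=80, F=46.
Attach a triangular prism (V=6, E=9, F=5) along a 3-gon: merge 3 vertices and 3 edges, delete both glued faces → V=39, E=86, F=49.
Check: V − E + F = 39 − 86 + 49 = 2.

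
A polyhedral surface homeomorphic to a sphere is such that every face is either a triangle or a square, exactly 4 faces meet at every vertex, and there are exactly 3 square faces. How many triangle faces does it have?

8

Let x be the number of triangles; then F = 3 + x.
Edge–face incidences: 2E = 4·3 + 3·x = 12 + 3x.
Every vertex has degree 4, so 4V = 2E.
Euler: V − E + F = 2 ⇒ (2E)/4 − E + (3 + x) = 2.
Multiply by 8: 2·(2E) − 4·(2E) + 8·(3 + x) = 16, i.e. 24 + 8x − 2·(12 + 3x) = 16.
Collecting terms: 2x = 16, so x = 8.
Then 2E = 12 + 3·8 = 36, so E = 18, V = 2E/4 = 9, F = 3 + 8 = 11.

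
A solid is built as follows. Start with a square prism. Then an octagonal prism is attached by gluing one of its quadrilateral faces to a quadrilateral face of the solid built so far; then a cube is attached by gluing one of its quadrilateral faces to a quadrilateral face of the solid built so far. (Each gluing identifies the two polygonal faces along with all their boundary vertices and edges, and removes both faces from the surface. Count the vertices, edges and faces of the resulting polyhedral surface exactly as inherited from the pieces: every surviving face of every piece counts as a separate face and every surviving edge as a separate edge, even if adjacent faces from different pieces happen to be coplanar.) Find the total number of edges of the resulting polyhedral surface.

A square prism: V=8, E=12, F=6.
Attach an octagonal prism (V=16, E=24, F=10) along a 4-gon: merge 4 vertices and 4 edges, delete both glued faces → V=20, E=32, F=14.
Attach a cube (V=8, E=12, F=6) along a 4-gon: merge 4 vertices and 4 edges, delete both glued faces → V=24, E=40, F=18.
Check: V − E + F = 24 − 40 + 18 = 2.

40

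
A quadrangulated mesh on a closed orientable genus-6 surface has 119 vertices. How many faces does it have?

129

χ = 2 − 2·6 = -10, and every face is a square so 4F = 2E.
V − E + F = -10 with E = 4F/2 gives 119 − (4/2 − 1)·F = -10, so F = 129 and E = 258.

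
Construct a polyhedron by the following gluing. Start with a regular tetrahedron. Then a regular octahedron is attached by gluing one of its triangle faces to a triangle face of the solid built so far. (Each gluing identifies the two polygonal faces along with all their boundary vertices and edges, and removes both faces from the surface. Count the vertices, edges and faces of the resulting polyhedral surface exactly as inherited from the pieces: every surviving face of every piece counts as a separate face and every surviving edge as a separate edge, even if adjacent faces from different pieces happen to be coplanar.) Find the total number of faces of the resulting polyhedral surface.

A regular tetrahedron: V=4, E=6, F=4.
Attach a regular octahedron (V=6, E=12, F=8) along a 3-gon: merge 3 vertices and 3 edges, delete both glued faces → V=7, E=15, F=10.
Check: V − E + F = 7 − 15 + 10 = 2.

10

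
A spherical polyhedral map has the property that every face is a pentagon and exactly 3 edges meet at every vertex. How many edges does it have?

Each face has 5 edges and each edge borders two faces, so 2E = 5F.
Each vertex has degree 3, so 3V = 2E and hence V = 5F/3.
Euler: V − E + F = 2 ⇒ (5F/3) − (5F/2) + F = 2.
Multiply by 6: (10 − 15 + 6)F = 12, i.e. 1F = 12.
So F = 12, E = 5·12/2 = 30, V = 5·12/3 = 20.

30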